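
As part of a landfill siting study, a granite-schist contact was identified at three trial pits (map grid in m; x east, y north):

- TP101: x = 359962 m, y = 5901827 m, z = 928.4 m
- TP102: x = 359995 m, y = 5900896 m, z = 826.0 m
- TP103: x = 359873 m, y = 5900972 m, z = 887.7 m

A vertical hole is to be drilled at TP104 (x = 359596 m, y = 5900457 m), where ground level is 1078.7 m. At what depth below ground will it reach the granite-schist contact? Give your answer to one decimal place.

115.6 m

Let the plane be z = a·x + b·y + c.
TP102−TP101: 33a − 931b = −102.4;  TP103−TP101: −89a − 855b = −40.7.
Solving gives a = −0.447092029, b = 0.094141743.
Then c = 928.4 − a·359962 − b·5901827 = −393743.74.
At (359596, 5900457): z_contact = −160772.51 + 555479.31 − 393743.74 = 963.06 m.
Depth below ground = 1078.7 − 963.06 = 115.6 m.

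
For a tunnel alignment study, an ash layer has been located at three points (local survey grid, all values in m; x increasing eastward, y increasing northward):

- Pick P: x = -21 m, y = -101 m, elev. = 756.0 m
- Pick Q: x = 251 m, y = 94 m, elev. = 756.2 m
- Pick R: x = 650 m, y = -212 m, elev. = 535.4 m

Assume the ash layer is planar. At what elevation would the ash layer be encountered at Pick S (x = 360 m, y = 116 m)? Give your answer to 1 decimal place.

735.3 m

Let the plane be z = a·x + b·y + c.
Pick Q−Pick P: 272a + 195b = 0.2;  Pick R−Pick P: 671a − 111b = −220.6.
Solving gives a = −0.26699, b = 0.37344.
Then c = 756 − a·-21 − b·-101 = 788.11.
At (360, 116): z = −96.1 + 43.3 + 788.11 = 735.3 m.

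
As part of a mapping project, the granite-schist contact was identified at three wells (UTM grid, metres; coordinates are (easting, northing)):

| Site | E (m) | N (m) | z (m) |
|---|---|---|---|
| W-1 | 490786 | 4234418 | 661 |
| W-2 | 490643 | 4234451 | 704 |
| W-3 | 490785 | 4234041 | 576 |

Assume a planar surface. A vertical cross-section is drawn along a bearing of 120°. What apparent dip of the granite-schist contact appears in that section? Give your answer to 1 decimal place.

18.2°

Let the plane be z = a·E + b·N + c.
W-2−W-1: −143a + 33b = 43;  W-3−W-1: −1a − 377b = −85.
Solving gives a = −0.24852, b = 0.22612.
Unit vector along 120° is (sin 120°, cos 120°) = (0.8660, -0.5000).
Slope in that direction = a·(0.8660) + b·(-0.5000) = −0.32828.
Apparent dip = arctan|0.32828| = 18.2° (true dip is 18.6°, so apparent ≤ true as expected).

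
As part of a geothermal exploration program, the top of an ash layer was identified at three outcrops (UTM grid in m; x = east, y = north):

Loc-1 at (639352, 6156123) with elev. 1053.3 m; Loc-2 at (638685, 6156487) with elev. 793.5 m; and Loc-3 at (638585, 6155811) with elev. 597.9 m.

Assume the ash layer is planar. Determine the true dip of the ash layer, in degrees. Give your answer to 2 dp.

Let the plane be z = a·x + b·y + c.
Loc-2−Loc-1: −667a + 364b = −259.8;  Loc-3−Loc-1: −767a − 312b = −455.4.
Solving gives a = 0.50652, b = 0.21442.
Gradient magnitude |∇z| = √(a² + b²) = √(0.25656 + 0.04598) = 0.55004.
True dip = arctan(0.55004) = 28.81°, dipping toward WSW (azimuth ≈ 247°).

28.81°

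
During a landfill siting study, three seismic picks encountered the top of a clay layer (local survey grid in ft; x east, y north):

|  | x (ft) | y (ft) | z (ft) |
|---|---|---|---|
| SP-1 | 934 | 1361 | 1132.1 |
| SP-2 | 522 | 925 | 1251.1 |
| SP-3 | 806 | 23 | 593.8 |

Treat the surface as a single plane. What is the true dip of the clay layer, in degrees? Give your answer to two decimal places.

Let the plane be z = a·x + b·y + c.
SP-2−SP-1: −412a − 436b = 119;  SP-3−SP-1: −128a − 1338b = −538.3.
Solving gives a = −0.79508, b = 0.47838.
Gradient magnitude |∇z| = √(a² + b²) = √(0.63215 + 0.22885) = 0.92790.
True dip = arctan(0.92790) = 42.86°, dipping toward ESE (azimuth ≈ 121°).

42.86°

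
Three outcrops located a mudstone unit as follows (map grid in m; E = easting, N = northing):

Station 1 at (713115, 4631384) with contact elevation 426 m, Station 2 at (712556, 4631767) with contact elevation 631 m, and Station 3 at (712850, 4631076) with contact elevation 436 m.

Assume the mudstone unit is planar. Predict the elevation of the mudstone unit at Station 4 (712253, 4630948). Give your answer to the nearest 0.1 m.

559.3 m

Two edge vectors: Station 1→Station 2 = (-559, 383, 205), Station 1→Station 3 = (-265, -308, 10).
Normal n = (Station 1→Station 2) × (Station 1→Station 3) = (66970, -48735, 273667).
So ∂z/∂E = −n_x/n_z = −0.244713466 and ∂z/∂N = −n_y/n_z = 0.178081391.
Intercept c from Station 1: 426 + 174508.84 − 824763.30 = −649828.46.
At (712253, 4630948): z = −174297.9 + 824685.7 − 649828.46 = 559.3 m.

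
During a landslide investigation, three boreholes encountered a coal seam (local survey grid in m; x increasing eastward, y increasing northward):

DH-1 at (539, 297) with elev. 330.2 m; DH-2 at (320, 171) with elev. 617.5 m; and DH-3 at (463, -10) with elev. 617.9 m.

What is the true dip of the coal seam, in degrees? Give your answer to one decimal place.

49.0°

Two edge vectors: DH-1→DH-2 = (-219, -126, 287.3), DH-1→DH-3 = (-76, -307, 287.7).
Normal n = (DH-1→DH-2) × (DH-1→DH-3) = (51950.9, 41171.5, 57657).
So ∂z/∂x = −n_x/n_z = −0.90103 and ∂z/∂y = −n_y/n_z = −0.71408.
Gradient magnitude |∇z| = √(a² + b²) = √(0.81186 + 0.50991) = 1.14968.
True dip = arctan(1.14968) = 49.0°, dipping toward NE (azimuth ≈ 052°).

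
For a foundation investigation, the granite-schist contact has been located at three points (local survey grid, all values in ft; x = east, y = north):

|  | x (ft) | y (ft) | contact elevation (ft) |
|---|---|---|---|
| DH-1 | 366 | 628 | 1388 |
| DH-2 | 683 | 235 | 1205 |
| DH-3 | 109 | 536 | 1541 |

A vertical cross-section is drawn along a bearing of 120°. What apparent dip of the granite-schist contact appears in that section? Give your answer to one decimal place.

Two edge vectors: DH-1→DH-2 = (317, -393, -183), DH-1→DH-3 = (-257, -92, 153).
Normal n = (DH-1→DH-2) × (DH-1→DH-3) = (-76965, -1470, -130165).
So ∂z/∂x = −n_x/n_z = −0.59129 and ∂z/∂y = −n_y/n_z = −0.01129.
Unit vector along 120° is (sin 120°, cos 120°) = (0.8660, -0.5000).
Slope in that direction = a·(0.8660) + b·(-0.5000) = −0.50642.
Apparent dip = arctan|0.50642| = 26.9° (true dip is 30.6°, so apparent ≤ true as expected).

26.9°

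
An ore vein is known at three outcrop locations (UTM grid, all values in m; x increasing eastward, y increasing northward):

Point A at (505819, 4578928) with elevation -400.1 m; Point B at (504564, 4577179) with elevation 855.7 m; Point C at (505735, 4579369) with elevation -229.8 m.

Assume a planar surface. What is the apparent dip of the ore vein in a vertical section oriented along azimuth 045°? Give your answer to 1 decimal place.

Two edge vectors: Point A→Point B = (-1255, -1749, 1255.8), Point A→Point C = (-84, 441, 170.3).
Normal n = (Point A→Point B) × (Point A→Point C) = (-851662.5, 108239.3, -700371).
So ∂z/∂x = −n_x/n_z = −1.21602 and ∂z/∂y = −n_y/n_z = 0.15455.
Unit vector along 045° is (sin 45°, cos 45°) = (0.7071, 0.7071).
Slope in that direction = a·(0.7071) + b·(0.7071) = −0.75057.
Apparent dip = arctan|0.75057| = 36.9° (true dip is 50.8°, so apparent ≤ true as expected).

36.9°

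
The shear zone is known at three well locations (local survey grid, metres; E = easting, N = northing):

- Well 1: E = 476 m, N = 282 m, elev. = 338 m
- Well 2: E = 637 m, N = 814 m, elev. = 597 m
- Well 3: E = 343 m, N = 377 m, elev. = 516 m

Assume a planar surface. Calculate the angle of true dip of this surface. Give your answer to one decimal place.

47.6°

Let the plane be z = a·E + b·N + c.
Well 2−Well 1: 161a + 532b = 259;  Well 3−Well 1: −133a + 95b = 178.
Solving gives a = −0.81453, b = 0.73334.
Gradient magnitude |∇z| = √(a² + b²) = √(0.66346 + 0.53779) = 1.09602.
True dip = arctan(1.09602) = 47.6°, dipping toward SE (azimuth ≈ 132°).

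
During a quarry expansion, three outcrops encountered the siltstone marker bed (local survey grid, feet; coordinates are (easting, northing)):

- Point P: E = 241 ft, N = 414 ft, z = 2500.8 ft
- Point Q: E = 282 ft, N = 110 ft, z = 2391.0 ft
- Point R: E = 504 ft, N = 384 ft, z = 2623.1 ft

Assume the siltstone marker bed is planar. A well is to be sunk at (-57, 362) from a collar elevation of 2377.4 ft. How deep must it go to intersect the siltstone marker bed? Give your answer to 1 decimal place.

Let the plane be z = a·E + b·N + c.
Point Q−Point P: 41a − 304b = −109.8;  Point R−Point P: 263a − 30b = 122.3.
Solving gives a = 0.51413, b = 0.43052.
Then c = 2500.8 − a·241 − b·414 = 2198.66.
At (-57, 362): z_contact = −29.31 + 155.85 + 2198.66 = 2325.20 ft.
Depth below ground = 2377.4 − 2325.20 = 52.2 ft.

52.2 ft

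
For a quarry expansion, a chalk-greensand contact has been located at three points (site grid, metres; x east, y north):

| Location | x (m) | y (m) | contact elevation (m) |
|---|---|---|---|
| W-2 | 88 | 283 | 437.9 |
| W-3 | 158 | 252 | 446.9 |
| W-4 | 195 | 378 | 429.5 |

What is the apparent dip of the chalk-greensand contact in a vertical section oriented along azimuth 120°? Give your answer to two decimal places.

Let the plane be z = a·x + b·y + c.
W-3−W-2: 70a − 31b = 9;  W-4−W-2: 107a + 95b = −8.4.
Solving gives a = 0.05966, b = −0.15561.
Unit vector along 120° is (sin 120°, cos 120°) = (0.8660, -0.5000).
Slope in that direction = a·(0.8660) + b·(-0.5000) = 0.12947.
Apparent dip = arctan|0.12947| = 7.38° (true dip is 9.5°, so apparent ≤ true as expected).

7.38°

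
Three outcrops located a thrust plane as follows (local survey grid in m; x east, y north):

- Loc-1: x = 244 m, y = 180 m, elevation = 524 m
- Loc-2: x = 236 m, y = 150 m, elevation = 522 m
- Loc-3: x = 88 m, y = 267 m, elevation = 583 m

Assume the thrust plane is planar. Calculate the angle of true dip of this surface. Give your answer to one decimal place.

Two edge vectors: Loc-1→Loc-2 = (-8, -30, -2), Loc-1→Loc-3 = (-156, 87, 59).
Normal n = (Loc-1→Loc-2) × (Loc-1→Loc-3) = (-1596, 784, -5376).
So ∂z/∂x = −n_x/n_z = −0.29688 and ∂z/∂y = −n_y/n_z = 0.14583.
Gradient magnitude |∇z| = √(a² + b²) = √(0.08813 + 0.02127) = 0.33076.
True dip = arctan(0.33076) = 18.3°, dipping toward ESE (azimuth ≈ 116°).

18.3°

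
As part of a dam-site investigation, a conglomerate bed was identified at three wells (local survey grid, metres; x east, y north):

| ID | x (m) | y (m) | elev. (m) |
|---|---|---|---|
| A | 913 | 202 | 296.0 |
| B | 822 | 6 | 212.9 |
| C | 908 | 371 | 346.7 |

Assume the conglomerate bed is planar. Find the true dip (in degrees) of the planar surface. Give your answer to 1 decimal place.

Let the plane be z = a·x + b·y + c.
B−A: −91a − 196b = −83.1;  C−A: −5a + 169b = 50.7.
Solving gives a = 0.25104, b = 0.30743.
Gradient magnitude |∇z| = √(a² + b²) = √(0.06302 + 0.09451) = 0.39690.
True dip = arctan(0.39690) = 21.6°, dipping toward SW (azimuth ≈ 219°).

21.6°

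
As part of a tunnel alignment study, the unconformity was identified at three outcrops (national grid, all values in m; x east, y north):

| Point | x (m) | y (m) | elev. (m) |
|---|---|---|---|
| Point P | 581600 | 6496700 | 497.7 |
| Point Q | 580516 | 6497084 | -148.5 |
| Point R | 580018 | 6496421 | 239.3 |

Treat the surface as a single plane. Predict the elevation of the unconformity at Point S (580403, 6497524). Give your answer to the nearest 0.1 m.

Let the plane be z = a·x + b·y + c.
Point Q−Point P: −1084a + 384b = −646.2;  Point R−Point P: −1582a − 279b = −258.4.
Solving gives a = 0.307185435, b = −0.815653615.
Then c = 497.7 − a·581600 − b·6496700 = 5120895.49.
At (580403, 6497524): z = 178291.3 − 5299728.9 + 5120895.49 = -542.1 m.

-542.1 m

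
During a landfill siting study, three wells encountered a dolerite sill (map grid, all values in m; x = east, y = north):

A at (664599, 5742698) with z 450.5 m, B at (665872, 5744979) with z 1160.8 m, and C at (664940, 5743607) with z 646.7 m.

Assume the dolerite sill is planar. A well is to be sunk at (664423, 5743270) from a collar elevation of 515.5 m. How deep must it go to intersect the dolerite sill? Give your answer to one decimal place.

Let the plane be z = a·x + b·y + c.
B−A: 1273a + 2281b = 710.3;  C−A: 341a + 909b = 196.2.
Solving gives a = 0.522308718, b = 0.019903990.
Then c = 450.5 − a·664599 − b·5742698 = −460977.96.
At (664423, 5743270): z_contact = 347033.93 + 114313.99 − 460977.96 = 369.96 m.
Depth below ground = 515.5 − 369.96 = 145.5 m.

145.5 m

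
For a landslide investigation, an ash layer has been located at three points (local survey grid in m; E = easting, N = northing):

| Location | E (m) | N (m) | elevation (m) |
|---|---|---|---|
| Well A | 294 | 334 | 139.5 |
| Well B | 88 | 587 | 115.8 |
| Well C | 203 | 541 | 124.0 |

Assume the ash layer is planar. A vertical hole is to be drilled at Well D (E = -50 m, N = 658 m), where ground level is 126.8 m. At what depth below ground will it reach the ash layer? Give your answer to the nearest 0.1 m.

Two edge vectors: Well A→Well B = (-206, 253, -23.7), Well A→Well C = (-91, 207, -15.5).
Normal n = (Well A→Well B) × (Well A→Well C) = (984.4, -1036.3, -19619).
So ∂z/∂E = −n_x/n_z = 0.05018 and ∂z/∂N = −n_y/n_z = −0.05282.
Intercept c from Well A: 139.5 − 14.75 + 17.64 = 142.39.
At (-50, 658): z_contact = −2.51 − 34.76 + 142.39 = 105.13 m.
Depth below ground = 126.8 − 105.13 = 21.7 m.

21.7 m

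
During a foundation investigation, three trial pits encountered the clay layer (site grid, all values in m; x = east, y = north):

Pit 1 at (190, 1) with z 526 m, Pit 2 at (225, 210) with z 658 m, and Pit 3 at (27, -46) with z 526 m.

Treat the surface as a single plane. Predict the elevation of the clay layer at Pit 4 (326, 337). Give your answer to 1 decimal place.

Let the plane be z = a·x + b·y + c.
Pit 2−Pit 1: 35a + 209b = 132;  Pit 3−Pit 1: −163a − 47b = 0.
Solving gives a = −0.19135, b = 0.66362.
Then c = 526 − a·190 − b·1 = 561.69.
At (326, 337): z = −62.4 + 223.6 + 561.69 = 723.0 m.

723.0 m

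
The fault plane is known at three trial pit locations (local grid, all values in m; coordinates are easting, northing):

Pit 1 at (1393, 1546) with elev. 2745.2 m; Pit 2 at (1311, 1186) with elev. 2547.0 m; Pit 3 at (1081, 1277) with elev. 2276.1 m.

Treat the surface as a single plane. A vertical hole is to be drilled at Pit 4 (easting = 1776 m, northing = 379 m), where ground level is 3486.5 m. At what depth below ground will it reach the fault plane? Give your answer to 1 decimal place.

Let the plane be z = a·easting + b·northing + c.
Pit 2−Pit 1: −82a − 360b = −198.2;  Pit 3−Pit 1: −312a − 269b = −469.1.
Solving gives a = 1.280275, b = 0.258937.
Then c = 2745.2 − a·1393 − b·1546 = 561.46.
At (1776, 379): z_contact = 2273.77 + 98.14 + 561.46 = 2933.37 m.
Depth below ground = 3486.5 − 2933.37 = 553.1 m.

553.1 m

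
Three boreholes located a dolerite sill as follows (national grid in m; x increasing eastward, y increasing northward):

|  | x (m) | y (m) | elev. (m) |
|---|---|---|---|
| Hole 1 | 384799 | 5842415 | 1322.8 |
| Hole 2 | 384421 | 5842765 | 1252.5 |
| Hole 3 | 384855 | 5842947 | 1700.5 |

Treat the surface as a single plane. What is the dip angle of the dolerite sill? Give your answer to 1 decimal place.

44.8°

Two edge vectors: Hole 1→Hole 2 = (-378, 350, -70.3), Hole 1→Hole 3 = (56, 532, 377.7).
Normal n = (Hole 1→Hole 2) × (Hole 1→Hole 3) = (169594.6, 138833.8, -220696).
So ∂z/∂x = −n_x/n_z = 0.76845 and ∂z/∂y = −n_y/n_z = 0.62907.
Gradient magnitude |∇z| = √(a² + b²) = √(0.59052 + 0.39573) = 0.99310.
True dip = arctan(0.99310) = 44.8°, dipping toward SW (azimuth ≈ 231°).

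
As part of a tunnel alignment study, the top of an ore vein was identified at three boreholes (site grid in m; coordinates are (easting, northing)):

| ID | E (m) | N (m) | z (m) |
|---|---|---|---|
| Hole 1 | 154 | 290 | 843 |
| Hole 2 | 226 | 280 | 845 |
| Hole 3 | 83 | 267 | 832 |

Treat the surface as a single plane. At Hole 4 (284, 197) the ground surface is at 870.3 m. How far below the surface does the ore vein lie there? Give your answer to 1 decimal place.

44.3 m

Two edge vectors: Hole 1→Hole 2 = (72, -10, 2), Hole 1→Hole 3 = (-71, -23, -11).
Normal n = (Hole 1→Hole 2) × (Hole 1→Hole 3) = (156, 650, -2366).
So ∂z/∂E = −n_x/n_z = 0.06593 and ∂z/∂N = −n_y/n_z = 0.27473.
Intercept c from Hole 1: 843 − 10.15 − 79.67 = 753.18.
At (284, 197): z_contact = 18.73 + 54.12 + 753.18 = 826.02 m.
Depth below ground = 870.3 − 826.02 = 44.3 m.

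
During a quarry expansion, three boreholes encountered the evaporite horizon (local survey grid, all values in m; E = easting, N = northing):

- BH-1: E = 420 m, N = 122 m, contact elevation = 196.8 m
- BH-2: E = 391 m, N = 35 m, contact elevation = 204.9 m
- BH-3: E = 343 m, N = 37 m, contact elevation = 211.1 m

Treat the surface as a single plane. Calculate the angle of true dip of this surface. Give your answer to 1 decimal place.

Let the plane be z = a·E + b·N + c.
BH-2−BH-1: −29a − 87b = 8.1;  BH-3−BH-1: −77a − 85b = 14.3.
Solving gives a = −0.13122, b = −0.04936.
Gradient magnitude |∇z| = √(a² + b²) = √(0.01722 + 0.00244) = 0.14020.
True dip = arctan(0.14020) = 8.0°, dipping toward ENE (azimuth ≈ 069°).

8.0°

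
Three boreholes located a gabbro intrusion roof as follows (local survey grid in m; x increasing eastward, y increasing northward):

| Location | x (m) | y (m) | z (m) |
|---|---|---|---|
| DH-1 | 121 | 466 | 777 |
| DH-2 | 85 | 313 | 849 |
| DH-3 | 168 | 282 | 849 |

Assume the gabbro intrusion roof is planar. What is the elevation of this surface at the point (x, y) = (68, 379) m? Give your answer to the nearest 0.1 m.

823.2 m

Two edge vectors: DH-1→DH-2 = (-36, -153, 72), DH-1→DH-3 = (47, -184, 72).
Normal n = (DH-1→DH-2) × (DH-1→DH-3) = (2232, 5976, 13815).
So ∂z/∂x = −n_x/n_z = −0.16156 and ∂z/∂y = −n_y/n_z = −0.43257.
Intercept c from DH-1: 777 + 19.55 + 201.58 = 998.13.
At (68, 379): z = −11.0 − 163.9 + 998.13 = 823.2 m.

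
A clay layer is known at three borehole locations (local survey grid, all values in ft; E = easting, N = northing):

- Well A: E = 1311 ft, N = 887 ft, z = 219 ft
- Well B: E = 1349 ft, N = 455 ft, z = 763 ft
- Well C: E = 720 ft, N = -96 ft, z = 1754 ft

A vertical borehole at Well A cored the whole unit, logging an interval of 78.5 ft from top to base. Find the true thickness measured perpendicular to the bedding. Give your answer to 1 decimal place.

Let the plane be z = a·E + b·N + c.
Well B−Well A: 38a − 432b = 544;  Well C−Well A: −591a − 983b = 1535.
Solving gives a = −0.43862, b = −1.29784.
|∇z| = √(a²+b²) = 1.36995, so dip δ = arctan(1.36995) = 53.87°.
True thickness = vertical thickness × cos δ = 78.5 × cos 53.87° = 46.3 ft.

46.3 ft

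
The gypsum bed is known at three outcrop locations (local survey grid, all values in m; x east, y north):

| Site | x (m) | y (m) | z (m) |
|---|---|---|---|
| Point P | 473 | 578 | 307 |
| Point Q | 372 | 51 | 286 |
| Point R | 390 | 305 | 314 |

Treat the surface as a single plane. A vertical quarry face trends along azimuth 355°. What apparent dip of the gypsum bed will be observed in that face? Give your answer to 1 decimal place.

Let the plane be z = a·x + b·y + c.
Point Q−Point P: −101a − 527b = −21;  Point R−Point P: −83a − 273b = 7.
Solving gives a = −0.58276, b = 0.15153.
Unit vector along 355° is (sin 355°, cos 355°) = (-0.0872, 0.9962).
Slope in that direction = a·(-0.0872) + b·(0.9962) = 0.20175.
Apparent dip = arctan|0.20175| = 11.4° (true dip is 31.1°, so apparent ≤ true as expected).

11.4°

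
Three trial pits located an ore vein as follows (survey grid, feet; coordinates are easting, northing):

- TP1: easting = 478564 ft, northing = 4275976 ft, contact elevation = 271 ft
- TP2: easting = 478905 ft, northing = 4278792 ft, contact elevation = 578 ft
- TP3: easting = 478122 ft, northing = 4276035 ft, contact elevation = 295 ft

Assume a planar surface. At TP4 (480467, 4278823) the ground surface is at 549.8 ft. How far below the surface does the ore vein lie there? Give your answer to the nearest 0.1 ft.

29.4 ft

Let the plane be z = a·easting + b·northing + c.
TP2−TP1: 341a + 2816b = 307;  TP3−TP1: −442a + 59b = 24.
Solving gives a = −0.039113972, b = 0.113756344.
Then c = 271 − a·478564 − b·4275976 = −467429.86.
At (480467, 4278823): z_contact = −18792.97 + 486743.26 − 467429.86 = 520.43 ft.
Depth below ground = 549.8 − 520.43 = 29.4 ft.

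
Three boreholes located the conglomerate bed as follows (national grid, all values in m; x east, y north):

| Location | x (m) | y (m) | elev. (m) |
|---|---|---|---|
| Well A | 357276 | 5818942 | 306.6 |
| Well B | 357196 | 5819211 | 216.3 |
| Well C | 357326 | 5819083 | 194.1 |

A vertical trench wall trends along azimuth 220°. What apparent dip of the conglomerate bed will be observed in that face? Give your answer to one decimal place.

41.2°

Let the plane be z = a·x + b·y + c.
Well B−Well A: −80a + 269b = −90.3;  Well C−Well A: 50a + 141b = −112.5.
Solving gives a = −0.70886, b = −0.54650.
Unit vector along 220° is (sin 220°, cos 220°) = (-0.6428, -0.7660).
Slope in that direction = a·(-0.6428) + b·(-0.7660) = 0.87429.
Apparent dip = arctan|0.87429| = 41.2° (true dip is 41.8°, so apparent ≤ true as expected).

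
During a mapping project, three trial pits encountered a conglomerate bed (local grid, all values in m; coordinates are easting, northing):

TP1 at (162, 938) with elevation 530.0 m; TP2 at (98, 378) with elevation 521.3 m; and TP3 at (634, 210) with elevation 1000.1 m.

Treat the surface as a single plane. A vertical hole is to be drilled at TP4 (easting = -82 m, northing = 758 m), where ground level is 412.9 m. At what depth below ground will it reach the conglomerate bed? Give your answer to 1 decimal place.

Let the plane be z = a·easting + b·northing + c.
TP2−TP1: −64a − 560b = −8.7;  TP3−TP1: 472a − 728b = 470.1.
Solving gives a = 0.86709, b = −0.08356.
Then c = 530 − a·162 − b·938 = 467.91.
At (-82, 758): z_contact = −71.10 − 63.34 + 467.91 = 333.47 m.
Depth below ground = 412.9 − 333.47 = 79.4 m.

79.4 m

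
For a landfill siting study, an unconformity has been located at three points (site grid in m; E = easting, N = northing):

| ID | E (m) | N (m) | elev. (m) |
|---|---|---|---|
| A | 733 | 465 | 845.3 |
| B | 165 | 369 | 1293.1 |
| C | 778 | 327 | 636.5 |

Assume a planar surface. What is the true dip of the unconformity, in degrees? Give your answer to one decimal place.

Two edge vectors: A→B = (-568, -96, 447.8), A→C = (45, -138, -208.8).
Normal n = (A→B) × (A→C) = (81841.2, -98447.4, 82704).
So ∂z/∂E = −n_x/n_z = −0.98957 and ∂z/∂N = −n_y/n_z = 1.19036.
Gradient magnitude |∇z| = √(a² + b²) = √(0.97924 + 1.41695) = 1.54797.
True dip = arctan(1.54797) = 57.1°, dipping toward SE (azimuth ≈ 140°).

57.1°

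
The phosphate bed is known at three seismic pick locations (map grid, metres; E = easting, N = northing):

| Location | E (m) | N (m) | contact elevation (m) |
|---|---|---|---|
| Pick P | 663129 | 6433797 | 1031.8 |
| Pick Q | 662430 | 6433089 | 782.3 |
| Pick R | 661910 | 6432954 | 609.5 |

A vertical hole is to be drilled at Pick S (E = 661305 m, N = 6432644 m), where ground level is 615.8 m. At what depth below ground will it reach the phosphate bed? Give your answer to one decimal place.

Two edge vectors: Pick P→Pick Q = (-699, -708, -249.5), Pick P→Pick R = (-1219, -843, -422.3).
Normal n = (Pick P→Pick Q) × (Pick P→Pick R) = (88659.9, 8952.8, -273795).
So ∂z/∂E = −n_x/n_z = 0.323818550 and ∂z/∂N = −n_y/n_z = 0.032698917.
Intercept c from Pick P: 1031.8 − 214733.47 − 210378.19 = −424079.87.
At (661305, 6432644): z_contact = 214142.83 + 210340.49 − 424079.87 = 403.45 m.
Depth below ground = 615.8 − 403.45 = 212.3 m.

212.3 m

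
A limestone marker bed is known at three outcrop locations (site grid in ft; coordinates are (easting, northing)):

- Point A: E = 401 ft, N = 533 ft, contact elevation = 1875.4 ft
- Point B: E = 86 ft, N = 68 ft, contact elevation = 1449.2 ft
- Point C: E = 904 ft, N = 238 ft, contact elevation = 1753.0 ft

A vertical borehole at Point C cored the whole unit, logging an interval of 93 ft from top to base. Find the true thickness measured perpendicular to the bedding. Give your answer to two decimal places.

Let the plane be z = a·E + b·N + c.
Point B−Point A: −315a − 465b = −426.2;  Point C−Point A: 503a − 295b = −122.4.
Solving gives a = 0.21055, b = 0.77393.
|∇z| = √(a²+b²) = 0.80206, so dip δ = arctan(0.80206) = 38.73°.
True thickness = vertical thickness × cos δ = 93 × cos 38.73° = 72.55 ft.

72.55 ft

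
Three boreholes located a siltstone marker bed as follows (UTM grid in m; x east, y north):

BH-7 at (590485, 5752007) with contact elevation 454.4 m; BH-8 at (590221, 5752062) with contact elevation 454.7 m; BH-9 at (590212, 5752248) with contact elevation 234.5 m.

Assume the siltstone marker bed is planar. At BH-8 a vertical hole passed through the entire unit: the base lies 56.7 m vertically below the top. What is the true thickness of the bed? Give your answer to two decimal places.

Let the plane be z = a·x + b·y + c.
BH-8−BH-7: −264a + 55b = 0.3;  BH-9−BH-7: −273a + 241b = −219.9.
Solving gives a = −0.25030, b = −1.19598.
|∇z| = √(a²+b²) = 1.22189, so dip δ = arctan(1.22189) = 50.70°.
True thickness = vertical thickness × cos δ = 56.7 × cos 50.70° = 35.91 m.

35.91 m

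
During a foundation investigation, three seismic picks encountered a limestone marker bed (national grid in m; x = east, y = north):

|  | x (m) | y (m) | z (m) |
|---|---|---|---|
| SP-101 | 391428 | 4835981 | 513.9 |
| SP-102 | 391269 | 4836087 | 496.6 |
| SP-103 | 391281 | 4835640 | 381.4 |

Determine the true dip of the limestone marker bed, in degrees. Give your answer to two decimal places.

Two edge vectors: SP-101→SP-102 = (-159, 106, -17.3), SP-101→SP-103 = (-147, -341, -132.5).
Normal n = (SP-101→SP-102) × (SP-101→SP-103) = (-19944.3, -18524.4, 69801).
So ∂z/∂x = −n_x/n_z = 0.28573 and ∂z/∂y = −n_y/n_z = 0.26539.
Gradient magnitude |∇z| = √(a² + b²) = √(0.08164 + 0.07043) = 0.38997.
True dip = arctan(0.38997) = 21.30°, dipping toward SW (azimuth ≈ 227°).

21.30°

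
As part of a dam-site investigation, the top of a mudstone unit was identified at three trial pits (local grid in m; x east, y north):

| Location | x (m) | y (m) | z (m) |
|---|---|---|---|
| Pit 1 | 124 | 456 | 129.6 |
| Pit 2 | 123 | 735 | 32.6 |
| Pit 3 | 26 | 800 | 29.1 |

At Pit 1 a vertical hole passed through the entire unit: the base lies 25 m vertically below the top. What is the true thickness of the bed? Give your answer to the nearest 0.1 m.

23.2 m

Two edge vectors: Pit 1→Pit 2 = (-1, 279, -97), Pit 1→Pit 3 = (-98, 344, -100.5).
Normal n = (Pit 1→Pit 2) × (Pit 1→Pit 3) = (5328.5, 9405.5, 26998).
So ∂z/∂x = −n_x/n_z = −0.19737 and ∂z/∂y = −n_y/n_z = −0.34838.
|∇z| = √(a²+b²) = 0.40040, so dip δ = arctan(0.40040) = 21.82°.
True thickness = vertical thickness × cos δ = 25 × cos 21.82° = 23.2 m.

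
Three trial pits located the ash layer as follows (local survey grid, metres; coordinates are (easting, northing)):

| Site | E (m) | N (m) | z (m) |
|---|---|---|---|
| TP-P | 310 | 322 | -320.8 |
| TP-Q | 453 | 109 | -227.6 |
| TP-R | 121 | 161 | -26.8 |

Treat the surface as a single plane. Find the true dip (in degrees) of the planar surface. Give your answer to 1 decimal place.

50.3°

Two edge vectors: TP-P→TP-Q = (143, -213, 93.2), TP-P→TP-R = (-189, -161, 294).
Normal n = (TP-P→TP-Q) × (TP-P→TP-R) = (-47616.8, -59656.8, -63280).
So ∂z/∂E = −n_x/n_z = −0.75248 and ∂z/∂N = −n_y/n_z = −0.94274.
Gradient magnitude |∇z| = √(a² + b²) = √(0.56622 + 0.88877) = 1.20623.
True dip = arctan(1.20623) = 50.3°, dipping toward NE (azimuth ≈ 039°).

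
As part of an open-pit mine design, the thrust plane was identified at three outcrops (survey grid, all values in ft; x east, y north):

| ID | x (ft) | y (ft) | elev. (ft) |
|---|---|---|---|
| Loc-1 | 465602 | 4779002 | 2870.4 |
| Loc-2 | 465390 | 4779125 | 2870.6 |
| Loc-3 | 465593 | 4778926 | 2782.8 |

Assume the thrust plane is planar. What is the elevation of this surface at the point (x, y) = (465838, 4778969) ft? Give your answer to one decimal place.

2982.3 ft

Let the plane be z = a·x + b·y + c.
Loc-2−Loc-1: −212a + 123b = 0.2;  Loc-3−Loc-1: −9a − 76b = −87.6.
Solving gives a = 0.624867879, b = 1.078634067.
Then c = 2870.4 − a·465602 − b·4779002 = −5442863.70.
At (465838, 4778969): z = 291087.2 + 5154758.8 − 5442863.70 = 2982.3 ft.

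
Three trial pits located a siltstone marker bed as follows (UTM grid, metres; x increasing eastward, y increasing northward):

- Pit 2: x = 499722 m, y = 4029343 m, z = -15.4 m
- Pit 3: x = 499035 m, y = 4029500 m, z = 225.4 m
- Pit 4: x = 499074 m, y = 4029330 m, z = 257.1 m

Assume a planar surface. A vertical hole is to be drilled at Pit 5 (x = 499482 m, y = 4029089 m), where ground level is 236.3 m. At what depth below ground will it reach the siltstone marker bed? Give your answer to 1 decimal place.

Let the plane be z = a·x + b·y + c.
Pit 3−Pit 2: −687a + 157b = 240.8;  Pit 4−Pit 2: −648a − 13b = 272.5.
Solving gives a = −0.414874353, b = −0.281647646.
Then c = -15.4 − a·499722 − b·4029343 = 1342161.41.
At (499482, 4029089): z_contact = −207222.27 − 1134783.43 + 1342161.41 = 155.71 m.
Depth below ground = 236.3 − 155.71 = 80.6 m.

80.6 m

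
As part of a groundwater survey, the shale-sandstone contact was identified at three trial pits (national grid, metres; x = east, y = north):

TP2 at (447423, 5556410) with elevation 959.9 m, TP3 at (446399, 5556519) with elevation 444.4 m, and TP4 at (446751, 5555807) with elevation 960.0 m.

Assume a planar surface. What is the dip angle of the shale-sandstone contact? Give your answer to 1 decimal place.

34.0°

Two edge vectors: TP2→TP3 = (-1024, 109, -515.5), TP2→TP4 = (-672, -603, 0.1).
Normal n = (TP2→TP3) × (TP2→TP4) = (-310835.6, 346518.4, 690720).
So ∂z/∂x = −n_x/n_z = 0.45002 and ∂z/∂y = −n_y/n_z = −0.50168.
Gradient magnitude |∇z| = √(a² + b²) = √(0.20252 + 0.25168) = 0.67394.
True dip = arctan(0.67394) = 34.0°, dipping toward NW (azimuth ≈ 318°).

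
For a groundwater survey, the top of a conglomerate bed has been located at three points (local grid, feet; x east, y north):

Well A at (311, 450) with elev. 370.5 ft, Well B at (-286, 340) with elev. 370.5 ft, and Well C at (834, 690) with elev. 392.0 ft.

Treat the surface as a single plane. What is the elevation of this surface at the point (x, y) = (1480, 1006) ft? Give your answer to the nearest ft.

421 ft

Let the plane be z = a·x + b·y + c.
Well B−Well A: −597a − 110b = 0;  Well C−Well A: 523a + 240b = 21.5.
Solving gives a = −0.02758, b = 0.14969.
Then c = 370.5 − a·311 − b·450 = 311.72.
At (1480, 1006): z = −40.8 + 150.6 + 311.72 = 421.5 ft.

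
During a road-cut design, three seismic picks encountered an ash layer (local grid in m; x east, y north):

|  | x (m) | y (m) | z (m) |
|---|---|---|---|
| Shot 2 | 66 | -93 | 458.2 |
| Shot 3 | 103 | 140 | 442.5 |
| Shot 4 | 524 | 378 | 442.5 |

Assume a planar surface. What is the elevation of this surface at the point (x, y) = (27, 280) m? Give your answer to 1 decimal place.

429.0 m

Two edge vectors: Shot 2→Shot 3 = (37, 233, -15.7), Shot 2→Shot 4 = (458, 471, -15.7).
Normal n = (Shot 2→Shot 3) × (Shot 2→Shot 4) = (3736.6, -6609.7, -89287).
So ∂z/∂x = −n_x/n_z = 0.04185 and ∂z/∂y = −n_y/n_z = −0.07403.
Intercept c from Shot 2: 458.2 − 2.76 − 6.88 = 448.55.
At (27, 280): z = 1.1 − 20.7 + 448.55 = 429.0 m.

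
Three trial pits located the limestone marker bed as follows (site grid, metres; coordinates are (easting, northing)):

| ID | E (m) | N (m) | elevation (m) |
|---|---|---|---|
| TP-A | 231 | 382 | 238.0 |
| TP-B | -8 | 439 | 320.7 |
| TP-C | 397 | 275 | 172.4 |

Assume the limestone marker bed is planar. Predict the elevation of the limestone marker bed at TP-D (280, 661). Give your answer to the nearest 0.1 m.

Two edge vectors: TP-A→TP-B = (-239, 57, 82.7), TP-A→TP-C = (166, -107, -65.6).
Normal n = (TP-A→TP-B) × (TP-A→TP-C) = (5109.7, -1950.2, 16111).
So ∂z/∂E = −n_x/n_z = −0.31716 and ∂z/∂N = −n_y/n_z = 0.12105.
Intercept c from TP-A: 238 + 73.26 − 46.24 = 265.02.
At (280, 661): z = −88.8 + 80.0 + 265.02 = 256.2 m.

256.2 m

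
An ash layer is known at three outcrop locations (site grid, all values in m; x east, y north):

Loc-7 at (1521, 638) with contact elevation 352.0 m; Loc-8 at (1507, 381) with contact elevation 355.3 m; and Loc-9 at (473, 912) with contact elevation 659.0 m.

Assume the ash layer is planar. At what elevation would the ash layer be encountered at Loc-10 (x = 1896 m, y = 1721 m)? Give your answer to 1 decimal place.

Let the plane be z = a·x + b·y + c.
Loc-8−Loc-7: −14a − 257b = 3.3;  Loc-9−Loc-7: −1048a + 274b = 307.
Solving gives a = −0.292135, b = 0.003074.
Then c = 352 − a·1521 − b·638 = 794.38.
At (1896, 1721): z = −553.9 + 5.3 + 794.38 = 245.8 m.

245.8 m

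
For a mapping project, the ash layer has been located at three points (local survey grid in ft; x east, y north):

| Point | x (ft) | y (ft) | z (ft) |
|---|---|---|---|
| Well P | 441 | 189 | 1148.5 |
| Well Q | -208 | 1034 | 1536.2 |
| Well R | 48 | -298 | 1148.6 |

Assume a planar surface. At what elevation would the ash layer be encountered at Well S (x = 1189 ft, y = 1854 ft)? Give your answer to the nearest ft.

1322 ft

Let the plane be z = a·x + b·y + c.
Well Q−Well P: −649a + 845b = 387.7;  Well R−Well P: −393a − 487b = 0.1.
Solving gives a = −0.29144, b = 0.23498.
Then c = 1148.5 − a·441 − b·189 = 1232.61.
At (1189, 1854): z = −346.5 + 435.7 + 1232.61 = 1321.7 ft.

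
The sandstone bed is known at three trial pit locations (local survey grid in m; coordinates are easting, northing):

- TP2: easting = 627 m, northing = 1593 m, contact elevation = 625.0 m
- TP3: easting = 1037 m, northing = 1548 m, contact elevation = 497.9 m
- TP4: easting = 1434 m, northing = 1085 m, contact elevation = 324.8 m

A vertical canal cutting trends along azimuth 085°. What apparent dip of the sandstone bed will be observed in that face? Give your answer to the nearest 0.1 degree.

15.9°

Let the plane be z = a·easting + b·northing + c.
TP3−TP2: 410a − 45b = −127.1;  TP4−TP2: 807a − 508b = −300.2.
Solving gives a = −0.29691, b = 0.11928.
Unit vector along 085° is (sin 85°, cos 85°) = (0.9962, 0.0872).
Slope in that direction = a·(0.9962) + b·(0.0872) = −0.28538.
Apparent dip = arctan|0.28538| = 15.9° (true dip is 17.7°, so apparent ≤ true as expected).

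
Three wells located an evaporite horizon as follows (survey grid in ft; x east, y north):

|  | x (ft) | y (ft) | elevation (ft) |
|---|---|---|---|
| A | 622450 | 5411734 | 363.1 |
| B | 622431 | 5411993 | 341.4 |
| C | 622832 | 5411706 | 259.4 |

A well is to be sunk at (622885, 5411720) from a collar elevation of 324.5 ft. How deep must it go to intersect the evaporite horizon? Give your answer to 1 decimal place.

81.4 ft

Two edge vectors: A→B = (-19, 259, -21.7), A→C = (382, -28, -103.7).
Normal n = (A→B) × (A→C) = (-27465.9, -10259.7, -98406).
So ∂z/∂x = −n_x/n_z = −0.279107981 and ∂z/∂y = −n_y/n_z = −0.104258887.
Intercept c from A: 363.1 + 173730.76 + 564221.36 = 738315.22.
At (622885, 5411720): z_contact = −173852.17 − 564219.90 + 738315.22 = 243.15 ft.
Depth below ground = 324.5 − 243.15 = 81.4 ft.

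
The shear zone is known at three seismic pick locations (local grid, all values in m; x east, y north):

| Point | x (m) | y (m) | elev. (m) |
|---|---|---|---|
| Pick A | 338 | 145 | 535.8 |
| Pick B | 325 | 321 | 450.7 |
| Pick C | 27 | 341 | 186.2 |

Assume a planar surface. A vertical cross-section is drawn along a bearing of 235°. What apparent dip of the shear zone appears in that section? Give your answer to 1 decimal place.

24.8°

Two edge vectors: Pick A→Pick B = (-13, 176, -85.1), Pick A→Pick C = (-311, 196, -349.6).
Normal n = (Pick A→Pick B) × (Pick A→Pick C) = (-44850, 21921.3, 52188).
So ∂z/∂x = −n_x/n_z = 0.85939 and ∂z/∂y = −n_y/n_z = −0.42004.
Unit vector along 235° is (sin 235°, cos 235°) = (-0.8192, -0.5736).
Slope in that direction = a·(-0.8192) + b·(-0.5736) = −0.46305.
Apparent dip = arctan|0.46305| = 24.8° (true dip is 43.7°, so apparent ≤ true as expected).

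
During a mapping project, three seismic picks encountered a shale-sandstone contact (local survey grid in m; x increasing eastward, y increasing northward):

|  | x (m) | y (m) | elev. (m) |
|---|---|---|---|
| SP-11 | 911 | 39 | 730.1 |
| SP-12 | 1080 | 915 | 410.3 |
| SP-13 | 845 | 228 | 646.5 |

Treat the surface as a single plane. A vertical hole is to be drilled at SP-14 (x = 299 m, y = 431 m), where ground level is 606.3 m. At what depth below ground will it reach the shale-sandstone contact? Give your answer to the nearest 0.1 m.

117.3 m

Let the plane be z = a·x + b·y + c.
SP-12−SP-11: 169a + 876b = −319.8;  SP-13−SP-11: −66a + 189b = −83.6.
Solving gives a = 0.142511, b = −0.392562.
Then c = 730.1 − a·911 − b·39 = 615.58.
At (299, 431): z_contact = 42.61 − 169.19 + 615.58 = 489.00 m.
Depth below ground = 606.3 − 489.00 = 117.3 m.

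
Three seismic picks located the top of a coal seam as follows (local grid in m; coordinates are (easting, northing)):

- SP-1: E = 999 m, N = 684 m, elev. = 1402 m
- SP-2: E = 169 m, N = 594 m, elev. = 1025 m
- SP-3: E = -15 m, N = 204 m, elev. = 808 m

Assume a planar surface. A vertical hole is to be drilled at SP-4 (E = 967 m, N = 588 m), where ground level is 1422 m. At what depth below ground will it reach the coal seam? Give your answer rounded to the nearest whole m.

Two edge vectors: SP-1→SP-2 = (-830, -90, -377), SP-1→SP-3 = (-1014, -480, -594).
Normal n = (SP-1→SP-2) × (SP-1→SP-3) = (-127500, -110742, 307140).
So ∂z/∂E = −n_x/n_z = 0.41512 and ∂z/∂N = −n_y/n_z = 0.36056.
Intercept c from SP-1: 1402 − 414.71 − 246.62 = 740.67.
At (967, 588): z_contact = 401.4 + 212.0 + 740.67 = 1354.1 m.
Depth below ground = 1422 − 1354.1 = 68 m.

68 m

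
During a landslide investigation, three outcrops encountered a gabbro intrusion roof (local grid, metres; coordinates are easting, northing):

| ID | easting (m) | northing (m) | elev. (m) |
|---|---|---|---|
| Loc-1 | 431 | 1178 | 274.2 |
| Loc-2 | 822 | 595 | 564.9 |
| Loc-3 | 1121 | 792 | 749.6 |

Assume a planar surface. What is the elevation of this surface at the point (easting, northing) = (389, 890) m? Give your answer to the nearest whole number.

263 m

Two edge vectors: Loc-1→Loc-2 = (391, -583, 290.7), Loc-1→Loc-3 = (690, -386, 475.4).
Normal n = (Loc-1→Loc-2) × (Loc-1→Loc-3) = (-164948, 14701.6, 251344).
So ∂z/∂easting = −n_x/n_z = 0.65626 and ∂z/∂northing = −n_y/n_z = −0.05849.
Intercept c from Loc-1: 274.2 − 282.85 + 68.90 = 60.25.
At (389, 890): z = 255.3 − 52.1 + 60.25 = 263.5 m.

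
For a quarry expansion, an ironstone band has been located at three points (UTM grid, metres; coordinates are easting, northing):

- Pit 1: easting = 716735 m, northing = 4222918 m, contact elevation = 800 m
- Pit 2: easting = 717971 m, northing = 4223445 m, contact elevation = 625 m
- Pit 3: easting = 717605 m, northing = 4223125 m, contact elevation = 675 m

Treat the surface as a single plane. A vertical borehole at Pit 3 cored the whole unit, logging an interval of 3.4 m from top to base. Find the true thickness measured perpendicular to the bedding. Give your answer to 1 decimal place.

3.4 m

Two edge vectors: Pit 1→Pit 2 = (1236, 527, -175), Pit 1→Pit 3 = (870, 207, -125).
Normal n = (Pit 1→Pit 2) × (Pit 1→Pit 3) = (-29650, 2250, -202638).
So ∂z/∂easting = −n_x/n_z = −0.14632 and ∂z/∂northing = −n_y/n_z = 0.01110.
|∇z| = √(a²+b²) = 0.14674, so dip δ = arctan(0.14674) = 8.35°.
True thickness = vertical thickness × cos δ = 3.4 × cos 8.35° = 3.4 m.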